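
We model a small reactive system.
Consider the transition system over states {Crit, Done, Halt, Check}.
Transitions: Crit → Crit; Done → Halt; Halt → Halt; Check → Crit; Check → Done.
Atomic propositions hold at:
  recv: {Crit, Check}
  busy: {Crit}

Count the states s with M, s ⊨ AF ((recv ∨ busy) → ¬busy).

Sat(recv ∨ busy) = {Crit, Check}
Sat(¬busy) = {Done, Halt, Check}
Sat((recv ∨ busy) → ¬busy) = {Done, Halt, Check}
AF ((recv ∨ busy) → ¬busy): least fixpoint, start Z0 = {Done, Halt, Check}, add states with every successor in Z. Already a fixed point.
Sat(AF ((recv ∨ busy) → ¬busy)) = {Done, Halt, Check}
|Sat(AF ((recv ∨ busy) → ¬busy))| = |{Done, Halt, Check}| = 3.

3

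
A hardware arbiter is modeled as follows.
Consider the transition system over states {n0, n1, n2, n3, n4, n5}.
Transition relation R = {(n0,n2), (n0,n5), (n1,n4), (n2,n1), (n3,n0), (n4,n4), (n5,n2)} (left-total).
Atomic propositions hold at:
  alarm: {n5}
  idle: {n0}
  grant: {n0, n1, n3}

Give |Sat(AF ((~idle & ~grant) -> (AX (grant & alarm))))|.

5

Sat(~idle) = {n1, n2, n3, n4, n5}
Sat(~grant) = {n2, n4, n5}
Sat(~idle & ~grant) = {n2, n4, n5}
Sat(grant & alarm) = ∅
Sat(AX (grant & alarm)) = {s : every successor in ∅} = ∅
Sat((~idle & ~grant) -> (AX (grant & alarm))) = {n0, n1, n3}
AF ((~idle & ~grant) -> (AX (grant & alarm))): least fixpoint, start Z0 = {n0, n1, n3}, add states with every successor in Z. Z1 = {n0, n1, n2, n3}; Z2 = {n0, n1, n2, n3, n5}; fixed.
Sat(AF ((~idle & ~grant) -> (AX (grant & alarm)))) = {n0, n1, n2, n3, n5}
|Sat(AF ((~idle & ~grant) -> (AX (grant & alarm))))| = |{n0, n1, n2, n3, n5}| = 5.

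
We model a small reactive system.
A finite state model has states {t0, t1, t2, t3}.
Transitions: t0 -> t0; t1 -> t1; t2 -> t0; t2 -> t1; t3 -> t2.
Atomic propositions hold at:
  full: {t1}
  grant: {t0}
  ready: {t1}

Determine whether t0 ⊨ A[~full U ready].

Sat(~full) = {t0, t2, t3}
A[~full U ready]: least fixpoint, start Z0 = Sat(ready) = {t1}, add states in Sat(~full) with every successor in Z. Already a fixed point.
Sat(A[~full U ready]) = {t1}
t0 ∉ Sat(A[~full U ready]) = {t1}, so the formula does not hold at t0.

No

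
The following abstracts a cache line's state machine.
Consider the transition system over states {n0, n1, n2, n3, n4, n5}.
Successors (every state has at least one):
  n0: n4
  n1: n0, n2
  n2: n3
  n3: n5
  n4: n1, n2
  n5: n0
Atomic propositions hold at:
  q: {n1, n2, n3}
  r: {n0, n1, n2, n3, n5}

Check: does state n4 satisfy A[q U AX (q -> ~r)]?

No

Sat(~r) = {n4}
Sat(q -> ~r) = {n0, n4, n5}
Sat(AX (q -> ~r)) = {s : every successor in {n0, n4, n5}} = {n0, n3, n5}
A[q U AX (q -> ~r)]: least fixpoint, start Z0 = Sat(AX (q -> ~r)) = {n0, n3, n5}, add states in Sat(q) with every successor in Z. Z1 = {n0, n2, n3, n5}; Z2 = {n0, n1, n2, n3, n5}; fixed.
Sat(A[q U AX (q -> ~r)]) = {n0, n1, n2, n3, n5}
n4 ∉ Sat(A[q U AX (q -> ~r)]) = {n0, n1, n2, n3, n5}, so the formula does not hold at n4.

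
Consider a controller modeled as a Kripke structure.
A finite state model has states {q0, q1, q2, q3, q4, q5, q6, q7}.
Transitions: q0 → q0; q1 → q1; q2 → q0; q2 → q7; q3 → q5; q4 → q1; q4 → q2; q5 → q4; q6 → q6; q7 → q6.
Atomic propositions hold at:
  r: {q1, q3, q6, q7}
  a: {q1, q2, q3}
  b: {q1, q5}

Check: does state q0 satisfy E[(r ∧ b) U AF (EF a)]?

No

Sat(r ∧ b) = {q1}
EF a: least fixpoint, start Z0 = {q1, q2, q3}, add states with some successor in Z. Z1 = {q1, q2, q3, q4}; Z2 = {q1, q2, q3, q4, q5}; fixed.
Sat(EF a) = {q1, q2, q3, q4, q5}
AF (EF a): least fixpoint, start Z0 = {q1, q2, q3, q4, q5}, add states with every successor in Z. Already a fixed point.
Sat(AF (EF a)) = {q1, q2, q3, q4, q5}
E[(r ∧ b) U AF (EF a)]: least fixpoint, start Z0 = Sat(AF (EF a)) = {q1, q2, q3, q4, q5}, add states in Sat(r ∧ b) with some successor in Z. Already a fixed point.
Sat(E[(r ∧ b) U AF (EF a)]) = {q1, q2, q3, q4, q5}
q0 ∉ Sat(E[(r ∧ b) U AF (EF a)]) = {q1, q2, q3, q4, q5}, so the formula does not hold at q0.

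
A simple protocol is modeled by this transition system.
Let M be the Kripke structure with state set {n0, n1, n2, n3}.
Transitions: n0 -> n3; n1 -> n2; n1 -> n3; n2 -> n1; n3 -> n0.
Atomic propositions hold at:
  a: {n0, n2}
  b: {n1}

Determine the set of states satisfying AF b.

{n1, n2}

AF b: least fixpoint, start Z0 = {n1}, add states with every successor in Z. Z1 = {n1, n2}; fixed.
Sat(AF b) = {n1, n2}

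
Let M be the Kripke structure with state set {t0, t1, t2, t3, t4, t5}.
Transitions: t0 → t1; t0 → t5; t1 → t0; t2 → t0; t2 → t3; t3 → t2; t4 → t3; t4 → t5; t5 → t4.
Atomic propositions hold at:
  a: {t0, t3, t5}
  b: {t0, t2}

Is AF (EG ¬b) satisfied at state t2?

Sat(¬b) = {t1, t3, t4, t5}
EG ¬b: greatest fixpoint, start Z0 = {t1, t3, t4, t5}, keep only states in Sat with some successor in Z. Z1 = {t4, t5}; fixed.
Sat(EG ¬b) = {t4, t5}
AF (EG ¬b): least fixpoint, start Z0 = {t4, t5}, add states with every successor in Z. Already a fixed point.
Sat(AF (EG ¬b)) = {t4, t5}
t2 ∉ Sat(AF (EG ¬b)) = {t4, t5}, so the formula does not hold at t2.

No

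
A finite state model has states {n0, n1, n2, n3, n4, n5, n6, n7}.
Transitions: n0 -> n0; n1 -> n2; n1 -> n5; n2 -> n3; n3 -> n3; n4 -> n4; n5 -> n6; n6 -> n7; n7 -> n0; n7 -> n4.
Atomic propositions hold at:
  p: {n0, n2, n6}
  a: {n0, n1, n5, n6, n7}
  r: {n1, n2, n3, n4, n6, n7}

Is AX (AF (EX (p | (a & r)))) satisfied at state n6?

Yes

Sat(a & r) = {n1, n6, n7}
Sat(p | (a & r)) = {n0, n1, n2, n6, n7}
Sat(EX (p | (a & r))) = {s : some successor in {n0, n1, n2, n6, n7}} = {n0, n1, n5, n6, n7}
AF (EX (p | (a & r))): least fixpoint, start Z0 = {n0, n1, n5, n6, n7}, add states with every successor in Z. Already a fixed point.
Sat(AF (EX (p | (a & r)))) = {n0, n1, n5, n6, n7}
Sat(AX (AF (EX (p | (a & r))))) = {s : every successor in {n0, n1, n5, n6, n7}} = {n0, n5, n6}
n6 ∈ Sat(AX (AF (EX (p | (a & r))))) = {n0, n5, n6}, so the formula holds at n6.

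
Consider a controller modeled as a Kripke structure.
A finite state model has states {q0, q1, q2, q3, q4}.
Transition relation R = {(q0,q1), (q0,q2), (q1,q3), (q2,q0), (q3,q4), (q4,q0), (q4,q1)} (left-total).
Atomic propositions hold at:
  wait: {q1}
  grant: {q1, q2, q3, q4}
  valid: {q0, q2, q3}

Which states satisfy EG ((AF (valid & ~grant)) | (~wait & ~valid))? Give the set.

{q0, q2, q4}

Sat(~grant) = {q0}
Sat(valid & ~grant) = {q0}
AF (valid & ~grant): least fixpoint, start Z0 = {q0}, add states with every successor in Z. Z1 = {q0, q2}; fixed.
Sat(AF (valid & ~grant)) = {q0, q2}
Sat(~wait) = {q0, q2, q3, q4}
Sat(~valid) = {q1, q4}
Sat(~wait & ~valid) = {q4}
Sat((AF (valid & ~grant)) | (~wait & ~valid)) = {q0, q2, q4}
EG ((AF (valid & ~grant)) | (~wait & ~valid)): greatest fixpoint, start Z0 = {q0, q2, q4}, keep only states in Sat with some successor in Z. Already a fixed point.
Sat(EG ((AF (valid & ~grant)) | (~wait & ~valid))) = {q0, q2, q4}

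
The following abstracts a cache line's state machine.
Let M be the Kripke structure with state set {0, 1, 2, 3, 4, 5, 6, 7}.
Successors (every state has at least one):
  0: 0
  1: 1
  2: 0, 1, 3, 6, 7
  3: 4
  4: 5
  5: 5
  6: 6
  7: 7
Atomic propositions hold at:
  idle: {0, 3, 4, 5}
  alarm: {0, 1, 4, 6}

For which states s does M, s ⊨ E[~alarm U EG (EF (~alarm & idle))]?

{2, 3, 4, 5}

Sat(~alarm) = {2, 3, 5, 7}
Sat(~alarm & idle) = {3, 5}
EF (~alarm & idle): least fixpoint, start Z0 = {3, 5}, add states with some successor in Z. Z1 = {2, 3, 4, 5}; fixed.
Sat(EF (~alarm & idle)) = {2, 3, 4, 5}
EG (EF (~alarm & idle)): greatest fixpoint, start Z0 = {2, 3, 4, 5}, keep only states in Sat with some successor in Z. Already a fixed point.
Sat(EG (EF (~alarm & idle))) = {2, 3, 4, 5}
E[~alarm U EG (EF (~alarm & idle))]: least fixpoint, start Z0 = Sat(EG (EF (~alarm & idle))) = {2, 3, 4, 5}, add states in Sat(~alarm) with some successor in Z. Already a fixed point.
Sat(E[~alarm U EG (EF (~alarm & idle))]) = {2, 3, 4, 5}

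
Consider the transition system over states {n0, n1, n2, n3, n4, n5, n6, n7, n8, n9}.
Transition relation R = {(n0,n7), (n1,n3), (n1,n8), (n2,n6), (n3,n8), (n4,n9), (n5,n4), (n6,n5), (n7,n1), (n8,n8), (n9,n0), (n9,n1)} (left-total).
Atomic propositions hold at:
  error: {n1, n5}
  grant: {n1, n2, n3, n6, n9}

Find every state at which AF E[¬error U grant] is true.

Sat(¬error) = {n0, n2, n3, n4, n6, n7, n8, n9}
E[¬error U grant]: least fixpoint, start Z0 = Sat(grant) = {n1, n2, n3, n6, n9}, add states in Sat(¬error) with some successor in Z. Z1 = {n1, n2, n3, n4, n6, n7, n9}; Z2 = {n0, n1, n2, n3, n4, n6, n7, n9}; fixed.
Sat(E[¬error U grant]) = {n0, n1, n2, n3, n4, n6, n7, n9}
AF E[¬error U grant]: least fixpoint, start Z0 = {n0, n1, n2, n3, n4, n6, n7, n9}, add states with every successor in Z. Z1 = {n0, n1, n2, n3, n4, n5, n6, n7, n9}; fixed.
Sat(AF E[¬error U grant]) = {n0, n1, n2, n3, n4, n5, n6, n7, n9}

{n0, n1, n2, n3, n4, n5, n6, n7, n9}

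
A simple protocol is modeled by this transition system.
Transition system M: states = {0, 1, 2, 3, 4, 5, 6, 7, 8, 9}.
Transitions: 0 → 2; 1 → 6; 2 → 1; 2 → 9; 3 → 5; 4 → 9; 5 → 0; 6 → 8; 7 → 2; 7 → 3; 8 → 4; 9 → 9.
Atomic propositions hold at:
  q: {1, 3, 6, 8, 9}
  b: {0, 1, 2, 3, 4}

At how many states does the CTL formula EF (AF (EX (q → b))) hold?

Sat(q → b) = {0, 1, 2, 3, 4, 5, 7}
Sat(EX (q → b)) = {s : some successor in {0, 1, 2, 3, 4, 5, 7}} = {0, 2, 3, 5, 7, 8}
AF (EX (q → b)): least fixpoint, start Z0 = {0, 2, 3, 5, 7, 8}, add states with every successor in Z. Z1 = {0, 2, 3, 5, 6, 7, 8}; Z2 = {0, 1, 2, 3, 5, 6, 7, 8}; fixed.
Sat(AF (EX (q → b))) = {0, 1, 2, 3, 5, 6, 7, 8}
EF (AF (EX (q → b))): least fixpoint, start Z0 = {0, 1, 2, 3, 5, 6, 7, 8}, add states with some successor in Z. Already a fixed point.
Sat(EF (AF (EX (q → b)))) = {0, 1, 2, 3, 5, 6, 7, 8}
|Sat(EF (AF (EX (q → b))))| = |{0, 1, 2, 3, 5, 6, 7, 8}| = 8.

8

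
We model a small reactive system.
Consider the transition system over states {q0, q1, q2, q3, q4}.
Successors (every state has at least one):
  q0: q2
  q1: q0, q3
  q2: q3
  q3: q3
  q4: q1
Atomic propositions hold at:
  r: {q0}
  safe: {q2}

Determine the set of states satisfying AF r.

{q0}

AF r: least fixpoint, start Z0 = {q0}, add states with every successor in Z. Already a fixed point.
Sat(AF r) = {q0}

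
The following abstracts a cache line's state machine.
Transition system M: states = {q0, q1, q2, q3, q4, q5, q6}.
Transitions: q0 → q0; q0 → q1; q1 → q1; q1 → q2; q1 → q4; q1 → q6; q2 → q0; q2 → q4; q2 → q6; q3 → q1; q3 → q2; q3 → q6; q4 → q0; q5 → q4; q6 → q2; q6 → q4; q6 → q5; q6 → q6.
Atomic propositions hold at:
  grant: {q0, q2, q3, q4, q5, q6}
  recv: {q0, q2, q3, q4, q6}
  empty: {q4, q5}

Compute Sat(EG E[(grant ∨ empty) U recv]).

Sat(grant ∨ empty) = {q0, q2, q3, q4, q5, q6}
E[(grant ∨ empty) U recv]: least fixpoint, start Z0 = Sat(recv) = {q0, q2, q3, q4, q6}, add states in Sat(grant ∨ empty) with some successor in Z. Z1 = {q0, q2, q3, q4, q5, q6}; fixed.
Sat(E[(grant ∨ empty) U recv]) = {q0, q2, q3, q4, q5, q6}
EG E[(grant ∨ empty) U recv]: greatest fixpoint, start Z0 = {q0, q2, q3, q4, q5, q6}, keep only states in Sat with some successor in Z. Already a fixed point.
Sat(EG E[(grant ∨ empty) U recv]) = {q0, q2, q3, q4, q5, q6}

{q0, q2, q3, q4, q5, q6}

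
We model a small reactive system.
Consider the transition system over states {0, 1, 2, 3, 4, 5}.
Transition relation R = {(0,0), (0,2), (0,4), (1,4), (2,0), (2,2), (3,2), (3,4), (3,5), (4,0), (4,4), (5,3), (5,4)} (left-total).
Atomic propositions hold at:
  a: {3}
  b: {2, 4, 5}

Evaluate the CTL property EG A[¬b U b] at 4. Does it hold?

Yes

Sat(¬b) = {0, 1, 3}
A[¬b U b]: least fixpoint, start Z0 = Sat(b) = {2, 4, 5}, add states in Sat(¬b) with every successor in Z. Z1 = {1, 2, 3, 4, 5}; fixed.
Sat(A[¬b U b]) = {1, 2, 3, 4, 5}
EG A[¬b U b]: greatest fixpoint, start Z0 = {1, 2, 3, 4, 5}, keep only states in Sat with some successor in Z. Already a fixed point.
Sat(EG A[¬b U b]) = {1, 2, 3, 4, 5}
4 ∈ Sat(EG A[¬b U b]) = {1, 2, 3, 4, 5}, so the formula holds at 4.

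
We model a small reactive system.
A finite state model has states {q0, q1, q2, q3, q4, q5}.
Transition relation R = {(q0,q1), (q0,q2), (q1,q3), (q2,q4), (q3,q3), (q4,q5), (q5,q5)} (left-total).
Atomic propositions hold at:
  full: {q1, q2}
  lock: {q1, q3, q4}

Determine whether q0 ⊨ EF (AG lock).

AG lock: greatest fixpoint, start Z0 = {q1, q3, q4}, keep only states in Sat with every successor in Z. Z1 = {q1, q3}; fixed.
Sat(AG lock) = {q1, q3}
EF (AG lock): least fixpoint, start Z0 = {q1, q3}, add states with some successor in Z. Z1 = {q0, q1, q3}; fixed.
Sat(EF (AG lock)) = {q0, q1, q3}
q0 ∈ Sat(EF (AG lock)) = {q0, q1, q3}, so the formula holds at q0.

Yes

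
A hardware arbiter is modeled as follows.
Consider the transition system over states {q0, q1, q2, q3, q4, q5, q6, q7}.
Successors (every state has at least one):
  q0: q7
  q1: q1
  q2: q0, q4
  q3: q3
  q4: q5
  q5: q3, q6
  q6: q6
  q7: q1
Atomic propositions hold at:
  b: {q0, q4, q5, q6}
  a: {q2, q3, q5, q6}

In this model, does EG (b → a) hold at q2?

Sat(b → a) = {q1, q2, q3, q5, q6, q7}
EG (b → a): greatest fixpoint, start Z0 = {q1, q2, q3, q5, q6, q7}, keep only states in Sat with some successor in Z. Z1 = {q1, q3, q5, q6, q7}; fixed.
Sat(EG (b → a)) = {q1, q3, q5, q6, q7}
q2 ∉ Sat(EG (b → a)) = {q1, q3, q5, q6, q7}, so the formula does not hold at q2.

No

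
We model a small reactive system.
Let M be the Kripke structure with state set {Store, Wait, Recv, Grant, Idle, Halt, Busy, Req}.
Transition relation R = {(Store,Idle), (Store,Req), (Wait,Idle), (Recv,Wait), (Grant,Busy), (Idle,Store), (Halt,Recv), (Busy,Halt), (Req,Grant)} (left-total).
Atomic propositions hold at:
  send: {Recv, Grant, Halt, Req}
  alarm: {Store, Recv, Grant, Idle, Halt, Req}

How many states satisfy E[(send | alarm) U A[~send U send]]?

Sat(send | alarm) = {Store, Recv, Grant, Idle, Halt, Req}
Sat(~send) = {Store, Wait, Idle, Busy}
A[~send U send]: least fixpoint, start Z0 = Sat(send) = {Recv, Grant, Halt, Req}, add states in Sat(~send) with every successor in Z. Z1 = {Recv, Grant, Halt, Busy, Req}; fixed.
Sat(A[~send U send]) = {Recv, Grant, Halt, Busy, Req}
E[(send | alarm) U A[~send U send]]: least fixpoint, start Z0 = Sat(A[~send U send]) = {Recv, Grant, Halt, Busy, Req}, add states in Sat(send | alarm) with some successor in Z. Z1 = {Store, Recv, Grant, Halt, Busy, Req}; Z2 = {Store, Recv, Grant, Idle, Halt, Busy, Req}; fixed.
Sat(E[(send | alarm) U A[~send U send]]) = {Store, Recv, Grant, Idle, Halt, Busy, Req}
|Sat(E[(send | alarm) U A[~send U send]])| = |{Store, Recv, Grant, Idle, Halt, Busy, Req}| = 7.

7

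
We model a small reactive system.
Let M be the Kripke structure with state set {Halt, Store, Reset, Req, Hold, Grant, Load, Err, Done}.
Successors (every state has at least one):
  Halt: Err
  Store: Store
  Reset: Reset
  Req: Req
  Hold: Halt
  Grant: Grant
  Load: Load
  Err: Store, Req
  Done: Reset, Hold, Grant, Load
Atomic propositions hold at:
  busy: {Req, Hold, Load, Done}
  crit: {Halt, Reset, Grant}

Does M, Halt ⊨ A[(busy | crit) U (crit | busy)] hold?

Yes

Sat(busy | crit) = {Halt, Reset, Req, Hold, Grant, Load, Done}
Sat(crit | busy) = {Halt, Reset, Req, Hold, Grant, Load, Done}
A[(busy | crit) U (crit | busy)]: least fixpoint, start Z0 = Sat((crit | busy)) = {Halt, Reset, Req, Hold, Grant, Load, Done}, add states in Sat(busy | crit) with every successor in Z. Already a fixed point.
Sat(A[(busy | crit) U (crit | busy)]) = {Halt, Reset, Req, Hold, Grant, Load, Done}
Halt ∈ Sat(A[(busy | crit) U (crit | busy)]) = {Halt, Reset, Req, Hold, Grant, Load, Done}, so the formula holds at Halt.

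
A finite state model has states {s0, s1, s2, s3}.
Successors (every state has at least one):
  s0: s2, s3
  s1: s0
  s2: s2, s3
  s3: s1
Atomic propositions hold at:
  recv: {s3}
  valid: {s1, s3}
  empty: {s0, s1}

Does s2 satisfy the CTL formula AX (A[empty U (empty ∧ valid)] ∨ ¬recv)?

Sat(empty ∧ valid) = {s1}
A[empty U (empty ∧ valid)]: least fixpoint, start Z0 = Sat((empty ∧ valid)) = {s1}, add states in Sat(empty) with every successor in Z. Already a fixed point.
Sat(A[empty U (empty ∧ valid)]) = {s1}
Sat(¬recv) = {s0, s1, s2}
Sat(A[empty U (empty ∧ valid)] ∨ ¬recv) = {s0, s1, s2}
Sat(AX (A[empty U (empty ∧ valid)] ∨ ¬recv)) = {s : every successor in {s0, s1, s2}} = {s1, s3}
s2 ∉ Sat(AX (A[empty U (empty ∧ valid)] ∨ ¬recv)) = {s1, s3}, so the formula does not hold at s2.

No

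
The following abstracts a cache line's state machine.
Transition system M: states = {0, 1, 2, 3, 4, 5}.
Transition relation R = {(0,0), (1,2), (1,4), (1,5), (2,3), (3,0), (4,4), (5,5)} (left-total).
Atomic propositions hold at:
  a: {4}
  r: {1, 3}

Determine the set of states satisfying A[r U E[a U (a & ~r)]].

{4}

Sat(~r) = {0, 2, 4, 5}
Sat(a & ~r) = {4}
E[a U (a & ~r)]: least fixpoint, start Z0 = Sat((a & ~r)) = {4}, add states in Sat(a) with some successor in Z. Already a fixed point.
Sat(E[a U (a & ~r)]) = {4}
A[r U E[a U (a & ~r)]]: least fixpoint, start Z0 = Sat(E[a U (a & ~r)]) = {4}, add states in Sat(r) with every successor in Z. Already a fixed point.
Sat(A[r U E[a U (a & ~r)]]) = {4}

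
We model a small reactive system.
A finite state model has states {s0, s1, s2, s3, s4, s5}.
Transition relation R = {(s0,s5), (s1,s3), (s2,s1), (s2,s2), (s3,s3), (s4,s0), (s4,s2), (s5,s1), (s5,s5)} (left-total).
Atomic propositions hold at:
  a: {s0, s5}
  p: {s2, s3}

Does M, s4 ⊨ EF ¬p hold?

Sat(¬p) = {s0, s1, s4, s5}
EF ¬p: least fixpoint, start Z0 = {s0, s1, s4, s5}, add states with some successor in Z. Z1 = {s0, s1, s2, s4, s5}; fixed.
Sat(EF ¬p) = {s0, s1, s2, s4, s5}
s4 ∈ Sat(EF ¬p) = {s0, s1, s2, s4, s5}, so the formula holds at s4.

Yes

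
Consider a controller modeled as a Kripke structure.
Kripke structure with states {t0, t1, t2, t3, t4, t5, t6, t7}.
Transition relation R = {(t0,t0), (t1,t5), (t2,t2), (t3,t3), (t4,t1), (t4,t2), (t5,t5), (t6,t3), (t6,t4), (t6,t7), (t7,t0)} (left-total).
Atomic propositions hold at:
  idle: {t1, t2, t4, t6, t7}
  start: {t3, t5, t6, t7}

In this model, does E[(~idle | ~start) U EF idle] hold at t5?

No

Sat(~idle) = {t0, t3, t5}
Sat(~start) = {t0, t1, t2, t4}
Sat(~idle | ~start) = {t0, t1, t2, t3, t4, t5}
EF idle: least fixpoint, start Z0 = {t1, t2, t4, t6, t7}, add states with some successor in Z. Already a fixed point.
Sat(EF idle) = {t1, t2, t4, t6, t7}
E[(~idle | ~start) U EF idle]: least fixpoint, start Z0 = Sat(EF idle) = {t1, t2, t4, t6, t7}, add states in Sat(~idle | ~start) with some successor in Z. Already a fixed point.
Sat(E[(~idle | ~start) U EF idle]) = {t1, t2, t4, t6, t7}
t5 ∉ Sat(E[(~idle | ~start) U EF idle]) = {t1, t2, t4, t6, t7}, so the formula does not hold at t5.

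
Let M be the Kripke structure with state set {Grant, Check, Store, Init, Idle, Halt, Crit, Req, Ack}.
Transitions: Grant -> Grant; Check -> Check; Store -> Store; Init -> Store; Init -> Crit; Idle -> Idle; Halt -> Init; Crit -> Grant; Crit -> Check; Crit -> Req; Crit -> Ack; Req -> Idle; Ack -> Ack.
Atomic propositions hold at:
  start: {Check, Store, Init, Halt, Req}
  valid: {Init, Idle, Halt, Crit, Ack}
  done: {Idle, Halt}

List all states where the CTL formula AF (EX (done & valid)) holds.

Sat(done & valid) = {Idle, Halt}
Sat(EX (done & valid)) = {s : some successor in {Idle, Halt}} = {Idle, Req}
AF (EX (done & valid)): least fixpoint, start Z0 = {Idle, Req}, add states with every successor in Z. Already a fixed point.
Sat(AF (EX (done & valid))) = {Idle, Req}

{Idle, Req}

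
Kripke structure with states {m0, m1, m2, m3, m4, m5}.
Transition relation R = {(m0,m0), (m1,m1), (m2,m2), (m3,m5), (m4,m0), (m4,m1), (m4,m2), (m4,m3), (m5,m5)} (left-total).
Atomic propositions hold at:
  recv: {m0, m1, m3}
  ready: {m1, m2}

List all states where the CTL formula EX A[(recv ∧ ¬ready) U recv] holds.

Sat(¬ready) = {m0, m3, m4, m5}
Sat(recv ∧ ¬ready) = {m0, m3}
A[(recv ∧ ¬ready) U recv]: least fixpoint, start Z0 = Sat(recv) = {m0, m1, m3}, add states in Sat(recv ∧ ¬ready) with every successor in Z. Already a fixed point.
Sat(A[(recv ∧ ¬ready) U recv]) = {m0, m1, m3}
Sat(EX A[(recv ∧ ¬ready) U recv]) = {s : some successor in {m0, m1, m3}} = {m0, m1, m4}

{m0, m1, m4}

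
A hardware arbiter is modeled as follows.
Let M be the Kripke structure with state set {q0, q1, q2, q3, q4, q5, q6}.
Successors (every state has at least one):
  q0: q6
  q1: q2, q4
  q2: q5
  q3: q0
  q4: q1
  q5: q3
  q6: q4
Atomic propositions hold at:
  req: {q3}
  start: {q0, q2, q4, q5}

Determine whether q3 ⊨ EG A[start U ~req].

Sat(~req) = {q0, q1, q2, q4, q5, q6}
A[start U ~req]: least fixpoint, start Z0 = Sat(~req) = {q0, q1, q2, q4, q5, q6}, add states in Sat(start) with every successor in Z. Already a fixed point.
Sat(A[start U ~req]) = {q0, q1, q2, q4, q5, q6}
EG A[start U ~req]: greatest fixpoint, start Z0 = {q0, q1, q2, q4, q5, q6}, keep only states in Sat with some successor in Z. Z1 = {q0, q1, q2, q4, q6}; Z2 = {q0, q1, q4, q6}; fixed.
Sat(EG A[start U ~req]) = {q0, q1, q4, q6}
q3 ∉ Sat(EG A[start U ~req]) = {q0, q1, q4, q6}, so the formula does not hold at q3.

No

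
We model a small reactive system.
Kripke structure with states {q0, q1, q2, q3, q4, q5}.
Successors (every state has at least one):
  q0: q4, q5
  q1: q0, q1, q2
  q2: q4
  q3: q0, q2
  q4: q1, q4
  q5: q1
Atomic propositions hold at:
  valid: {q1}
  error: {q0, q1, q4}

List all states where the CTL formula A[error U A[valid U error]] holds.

A[valid U error]: least fixpoint, start Z0 = Sat(error) = {q0, q1, q4}, add states in Sat(valid) with every successor in Z. Already a fixed point.
Sat(A[valid U error]) = {q0, q1, q4}
A[error U A[valid U error]]: least fixpoint, start Z0 = Sat(A[valid U error]) = {q0, q1, q4}, add states in Sat(error) with every successor in Z. Already a fixed point.
Sat(A[error U A[valid U error]]) = {q0, q1, q4}

{q0, q1, q4}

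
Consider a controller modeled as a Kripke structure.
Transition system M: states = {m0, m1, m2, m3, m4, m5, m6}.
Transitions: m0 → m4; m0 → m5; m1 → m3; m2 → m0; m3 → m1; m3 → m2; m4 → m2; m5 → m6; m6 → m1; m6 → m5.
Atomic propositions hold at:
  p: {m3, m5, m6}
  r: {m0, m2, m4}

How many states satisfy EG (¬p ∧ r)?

Sat(¬p) = {m0, m1, m2, m4}
Sat(¬p ∧ r) = {m0, m2, m4}
EG (¬p ∧ r): greatest fixpoint, start Z0 = {m0, m2, m4}, keep only states in Sat with some successor in Z. Already a fixed point.
Sat(EG (¬p ∧ r)) = {m0, m2, m4}
|Sat(EG (¬p ∧ r))| = |{m0, m2, m4}| = 3.

3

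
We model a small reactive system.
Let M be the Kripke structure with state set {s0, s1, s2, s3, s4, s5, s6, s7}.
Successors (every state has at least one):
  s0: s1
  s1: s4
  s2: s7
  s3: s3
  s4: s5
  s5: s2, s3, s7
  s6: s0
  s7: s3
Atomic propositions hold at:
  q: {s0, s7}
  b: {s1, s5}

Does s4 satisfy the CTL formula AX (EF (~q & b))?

Sat(~q) = {s1, s2, s3, s4, s5, s6}
Sat(~q & b) = {s1, s5}
EF (~q & b): least fixpoint, start Z0 = {s1, s5}, add states with some successor in Z. Z1 = {s0, s1, s4, s5}; Z2 = {s0, s1, s4, s5, s6}; fixed.
Sat(EF (~q & b)) = {s0, s1, s4, s5, s6}
Sat(AX (EF (~q & b))) = {s : every successor in {s0, s1, s4, s5, s6}} = {s0, s1, s4, s6}
s4 ∈ Sat(AX (EF (~q & b))) = {s0, s1, s4, s6}, so the formula holds at s4.

Yes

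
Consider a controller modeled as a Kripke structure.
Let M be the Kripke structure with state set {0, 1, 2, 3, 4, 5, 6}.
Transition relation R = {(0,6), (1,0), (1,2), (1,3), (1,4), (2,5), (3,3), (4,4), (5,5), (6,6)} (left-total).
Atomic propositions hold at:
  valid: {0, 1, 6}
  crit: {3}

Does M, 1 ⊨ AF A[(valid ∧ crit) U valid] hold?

Sat(valid ∧ crit) = ∅
A[(valid ∧ crit) U valid]: least fixpoint, start Z0 = Sat(valid) = {0, 1, 6}, add states in Sat(valid ∧ crit) with every successor in Z. Already a fixed point.
Sat(A[(valid ∧ crit) U valid]) = {0, 1, 6}
AF A[(valid ∧ crit) U valid]: least fixpoint, start Z0 = {0, 1, 6}, add states with every successor in Z. Already a fixed point.
Sat(AF A[(valid ∧ crit) U valid]) = {0, 1, 6}
1 ∈ Sat(AF A[(valid ∧ crit) U valid]) = {0, 1, 6}, so the formula holds at 1.

Yes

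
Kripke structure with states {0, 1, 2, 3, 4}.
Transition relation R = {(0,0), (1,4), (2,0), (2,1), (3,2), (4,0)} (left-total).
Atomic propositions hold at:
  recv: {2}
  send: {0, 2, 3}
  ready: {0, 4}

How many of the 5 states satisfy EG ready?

EG ready: greatest fixpoint, start Z0 = {0, 4}, keep only states in Sat with some successor in Z. Already a fixed point.
Sat(EG ready) = {0, 4}
|Sat(EG ready)| = |{0, 4}| = 2.

2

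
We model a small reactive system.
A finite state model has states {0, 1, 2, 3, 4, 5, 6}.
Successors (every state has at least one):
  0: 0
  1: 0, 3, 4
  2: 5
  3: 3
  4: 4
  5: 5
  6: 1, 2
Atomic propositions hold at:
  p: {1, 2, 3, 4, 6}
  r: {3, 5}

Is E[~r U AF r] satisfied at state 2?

Sat(~r) = {0, 1, 2, 4, 6}
AF r: least fixpoint, start Z0 = {3, 5}, add states with every successor in Z. Z1 = {2, 3, 5}; fixed.
Sat(AF r) = {2, 3, 5}
E[~r U AF r]: least fixpoint, start Z0 = Sat(AF r) = {2, 3, 5}, add states in Sat(~r) with some successor in Z. Z1 = {1, 2, 3, 5, 6}; fixed.
Sat(E[~r U AF r]) = {1, 2, 3, 5, 6}
2 ∈ Sat(E[~r U AF r]) = {1, 2, 3, 5, 6}, so the formula holds at 2.

Yes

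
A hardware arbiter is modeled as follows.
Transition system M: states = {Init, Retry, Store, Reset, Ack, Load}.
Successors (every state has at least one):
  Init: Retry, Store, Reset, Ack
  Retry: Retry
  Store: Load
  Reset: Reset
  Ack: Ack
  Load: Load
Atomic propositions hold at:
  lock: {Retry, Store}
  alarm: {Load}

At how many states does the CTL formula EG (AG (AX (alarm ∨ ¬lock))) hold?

Sat(¬lock) = {Init, Reset, Ack, Load}
Sat(alarm ∨ ¬lock) = {Init, Reset, Ack, Load}
Sat(AX (alarm ∨ ¬lock)) = {s : every successor in {Init, Reset, Ack, Load}} = {Store, Reset, Ack, Load}
AG (AX (alarm ∨ ¬lock)): greatest fixpoint, start Z0 = {Store, Reset, Ack, Load}, keep only states in Sat with every successor in Z. Already a fixed point.
Sat(AG (AX (alarm ∨ ¬lock))) = {Store, Reset, Ack, Load}
EG (AG (AX (alarm ∨ ¬lock))): greatest fixpoint, start Z0 = {Store, Reset, Ack, Load}, keep only states in Sat with some successor in Z. Already a fixed point.
Sat(EG (AG (AX (alarm ∨ ¬lock)))) = {Store, Reset, Ack, Load}
|Sat(EG (AG (AX (alarm ∨ ¬lock))))| = |{Store, Reset, Ack, Load}| = 4.

4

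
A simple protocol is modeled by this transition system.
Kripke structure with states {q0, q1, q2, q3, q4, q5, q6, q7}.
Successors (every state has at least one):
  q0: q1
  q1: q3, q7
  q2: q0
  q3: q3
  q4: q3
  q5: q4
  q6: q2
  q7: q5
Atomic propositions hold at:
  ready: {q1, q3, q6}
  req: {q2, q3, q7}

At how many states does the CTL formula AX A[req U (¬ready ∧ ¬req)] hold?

Sat(¬ready) = {q0, q2, q4, q5, q7}
Sat(¬req) = {q0, q1, q4, q5, q6}
Sat(¬ready ∧ ¬req) = {q0, q4, q5}
A[req U (¬ready ∧ ¬req)]: least fixpoint, start Z0 = Sat((¬ready ∧ ¬req)) = {q0, q4, q5}, add states in Sat(req) with every successor in Z. Z1 = {q0, q2, q4, q5, q7}; fixed.
Sat(A[req U (¬ready ∧ ¬req)]) = {q0, q2, q4, q5, q7}
Sat(AX A[req U (¬ready ∧ ¬req)]) = {s : every successor in {q0, q2, q4, q5, q7}} = {q2, q5, q6, q7}
|Sat(AX A[req U (¬ready ∧ ¬req)])| = |{q2, q5, q6, q7}| = 4.

4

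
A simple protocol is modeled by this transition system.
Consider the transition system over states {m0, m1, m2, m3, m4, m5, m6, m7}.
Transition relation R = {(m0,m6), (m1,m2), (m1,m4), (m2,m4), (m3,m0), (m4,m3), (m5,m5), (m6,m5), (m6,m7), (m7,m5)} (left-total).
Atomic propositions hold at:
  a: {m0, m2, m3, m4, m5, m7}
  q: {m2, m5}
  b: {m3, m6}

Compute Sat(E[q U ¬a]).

{m1, m6}

Sat(¬a) = {m1, m6}
E[q U ¬a]: least fixpoint, start Z0 = Sat(¬a) = {m1, m6}, add states in Sat(q) with some successor in Z. Already a fixed point.
Sat(E[q U ¬a]) = {m1, m6}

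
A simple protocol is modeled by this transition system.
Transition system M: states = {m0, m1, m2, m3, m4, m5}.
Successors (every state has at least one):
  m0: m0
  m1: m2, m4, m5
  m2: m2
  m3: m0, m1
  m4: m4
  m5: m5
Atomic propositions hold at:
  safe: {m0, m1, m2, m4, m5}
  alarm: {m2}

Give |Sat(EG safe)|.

EG safe: greatest fixpoint, start Z0 = {m0, m1, m2, m4, m5}, keep only states in Sat with some successor in Z. Already a fixed point.
Sat(EG safe) = {m0, m1, m2, m4, m5}
|Sat(EG safe)| = |{m0, m1, m2, m4, m5}| = 5.

5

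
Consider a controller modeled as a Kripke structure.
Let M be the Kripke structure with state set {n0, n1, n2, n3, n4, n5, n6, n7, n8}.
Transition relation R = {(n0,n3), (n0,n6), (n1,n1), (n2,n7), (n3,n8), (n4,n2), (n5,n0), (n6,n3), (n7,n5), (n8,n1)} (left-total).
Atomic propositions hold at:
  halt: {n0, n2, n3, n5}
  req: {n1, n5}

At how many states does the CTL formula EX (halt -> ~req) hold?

Sat(~req) = {n0, n2, n3, n4, n6, n7, n8}
Sat(halt -> ~req) = {n0, n1, n2, n3, n4, n6, n7, n8}
Sat(EX (halt -> ~req)) = {s : some successor in {n0, n1, n2, n3, n4, n6, n7, n8}} = {n0, n1, n2, n3, n4, n5, n6, n8}
|Sat(EX (halt -> ~req))| = |{n0, n1, n2, n3, n4, n5, n6, n8}| = 8.

8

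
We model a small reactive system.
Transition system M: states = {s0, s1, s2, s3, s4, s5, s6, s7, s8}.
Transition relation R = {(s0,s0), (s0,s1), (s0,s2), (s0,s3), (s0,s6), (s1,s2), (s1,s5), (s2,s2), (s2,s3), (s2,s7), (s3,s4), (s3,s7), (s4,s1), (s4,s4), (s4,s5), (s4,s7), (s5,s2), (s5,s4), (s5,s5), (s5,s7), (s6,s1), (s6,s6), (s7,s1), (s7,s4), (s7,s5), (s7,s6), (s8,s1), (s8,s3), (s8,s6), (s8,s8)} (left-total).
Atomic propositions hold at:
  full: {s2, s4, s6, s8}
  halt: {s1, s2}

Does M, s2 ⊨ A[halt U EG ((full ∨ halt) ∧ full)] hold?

Yes

Sat(full ∨ halt) = {s1, s2, s4, s6, s8}
Sat((full ∨ halt) ∧ full) = {s2, s4, s6, s8}
EG ((full ∨ halt) ∧ full): greatest fixpoint, start Z0 = {s2, s4, s6, s8}, keep only states in Sat with some successor in Z. Already a fixed point.
Sat(EG ((full ∨ halt) ∧ full)) = {s2, s4, s6, s8}
A[halt U EG ((full ∨ halt) ∧ full)]: least fixpoint, start Z0 = Sat(EG ((full ∨ halt) ∧ full)) = {s2, s4, s6, s8}, add states in Sat(halt) with every successor in Z. Already a fixed point.
Sat(A[halt U EG ((full ∨ halt) ∧ full)]) = {s2, s4, s6, s8}
s2 ∈ Sat(A[halt U EG ((full ∨ halt) ∧ full)]) = {s2, s4, s6, s8}, so the formula holds at s2.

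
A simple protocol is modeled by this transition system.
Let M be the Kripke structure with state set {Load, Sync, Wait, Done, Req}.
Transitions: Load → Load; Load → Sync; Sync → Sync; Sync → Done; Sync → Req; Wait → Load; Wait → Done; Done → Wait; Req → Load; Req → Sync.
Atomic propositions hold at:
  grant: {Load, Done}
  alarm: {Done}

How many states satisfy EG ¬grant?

2

Sat(¬grant) = {Sync, Wait, Req}
EG ¬grant: greatest fixpoint, start Z0 = {Sync, Wait, Req}, keep only states in Sat with some successor in Z. Z1 = {Sync, Req}; fixed.
Sat(EG ¬grant) = {Sync, Req}
|Sat(EG ¬grant)| = |{Sync, Req}| = 2.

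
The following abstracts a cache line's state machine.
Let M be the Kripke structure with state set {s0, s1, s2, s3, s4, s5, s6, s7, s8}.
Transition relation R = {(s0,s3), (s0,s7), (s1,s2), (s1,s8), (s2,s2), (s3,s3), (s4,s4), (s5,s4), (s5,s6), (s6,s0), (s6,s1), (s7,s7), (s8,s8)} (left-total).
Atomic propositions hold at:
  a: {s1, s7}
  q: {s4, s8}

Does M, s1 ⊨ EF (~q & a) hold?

Yes

Sat(~q) = {s0, s1, s2, s3, s5, s6, s7}
Sat(~q & a) = {s1, s7}
EF (~q & a): least fixpoint, start Z0 = {s1, s7}, add states with some successor in Z. Z1 = {s0, s1, s6, s7}; Z2 = {s0, s1, s5, s6, s7}; fixed.
Sat(EF (~q & a)) = {s0, s1, s5, s6, s7}
s1 ∈ Sat(EF (~q & a)) = {s0, s1, s5, s6, s7}, so the formula holds at s1.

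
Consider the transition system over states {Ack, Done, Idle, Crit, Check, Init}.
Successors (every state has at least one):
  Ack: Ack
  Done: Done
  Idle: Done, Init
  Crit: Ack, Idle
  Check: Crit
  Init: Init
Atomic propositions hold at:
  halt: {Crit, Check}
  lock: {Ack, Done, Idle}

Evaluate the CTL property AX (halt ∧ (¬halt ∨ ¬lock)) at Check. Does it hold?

Sat(¬halt) = {Ack, Done, Idle, Init}
Sat(¬lock) = {Crit, Check, Init}
Sat(¬halt ∨ ¬lock) = {Ack, Done, Idle, Crit, Check, Init}
Sat(halt ∧ (¬halt ∨ ¬lock)) = {Crit, Check}
Sat(AX (halt ∧ (¬halt ∨ ¬lock))) = {s : every successor in {Crit, Check}} = {Check}
Check ∈ Sat(AX (halt ∧ (¬halt ∨ ¬lock))) = {Check}, so the formula holds at Check.

Yes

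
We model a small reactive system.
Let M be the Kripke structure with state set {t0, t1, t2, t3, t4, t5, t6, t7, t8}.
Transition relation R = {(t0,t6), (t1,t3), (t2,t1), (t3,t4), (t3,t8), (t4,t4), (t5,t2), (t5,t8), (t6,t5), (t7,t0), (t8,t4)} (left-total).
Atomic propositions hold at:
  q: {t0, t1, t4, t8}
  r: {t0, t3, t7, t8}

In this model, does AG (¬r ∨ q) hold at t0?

Sat(¬r) = {t1, t2, t4, t5, t6}
Sat(¬r ∨ q) = {t0, t1, t2, t4, t5, t6, t8}
AG (¬r ∨ q): greatest fixpoint, start Z0 = {t0, t1, t2, t4, t5, t6, t8}, keep only states in Sat with every successor in Z. Z1 = {t0, t2, t4, t5, t6, t8}; Z2 = {t0, t4, t5, t6, t8}; Z3 = {t0, t4, t6, t8}; Z4 = {t0, t4, t8}; Z5 = {t4, t8}; fixed.
Sat(AG (¬r ∨ q)) = {t4, t8}
t0 ∉ Sat(AG (¬r ∨ q)) = {t4, t8}, so the formula does not hold at t0.

No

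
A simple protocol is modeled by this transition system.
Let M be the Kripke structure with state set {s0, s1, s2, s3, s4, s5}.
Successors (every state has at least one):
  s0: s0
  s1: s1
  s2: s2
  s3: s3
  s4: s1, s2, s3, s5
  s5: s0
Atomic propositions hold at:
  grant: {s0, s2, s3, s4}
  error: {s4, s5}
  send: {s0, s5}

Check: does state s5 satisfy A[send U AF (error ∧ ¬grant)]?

Yes

Sat(¬grant) = {s1, s5}
Sat(error ∧ ¬grant) = {s5}
AF (error ∧ ¬grant): least fixpoint, start Z0 = {s5}, add states with every successor in Z. Already a fixed point.
Sat(AF (error ∧ ¬grant)) = {s5}
A[send U AF (error ∧ ¬grant)]: least fixpoint, start Z0 = Sat(AF (error ∧ ¬grant)) = {s5}, add states in Sat(send) with every successor in Z. Already a fixed point.
Sat(A[send U AF (error ∧ ¬grant)]) = {s5}
s5 ∈ Sat(A[send U AF (error ∧ ¬grant)]) = {s5}, so the formula holds at s5.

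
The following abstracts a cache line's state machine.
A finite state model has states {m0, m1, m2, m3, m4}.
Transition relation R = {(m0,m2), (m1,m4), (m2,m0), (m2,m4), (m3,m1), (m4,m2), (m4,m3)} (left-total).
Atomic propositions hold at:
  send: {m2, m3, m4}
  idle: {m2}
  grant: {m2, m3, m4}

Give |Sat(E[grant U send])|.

3

E[grant U send]: least fixpoint, start Z0 = Sat(send) = {m2, m3, m4}, add states in Sat(grant) with some successor in Z. Already a fixed point.
Sat(E[grant U send]) = {m2, m3, m4}
|Sat(E[grant U send])| = |{m2, m3, m4}| = 3.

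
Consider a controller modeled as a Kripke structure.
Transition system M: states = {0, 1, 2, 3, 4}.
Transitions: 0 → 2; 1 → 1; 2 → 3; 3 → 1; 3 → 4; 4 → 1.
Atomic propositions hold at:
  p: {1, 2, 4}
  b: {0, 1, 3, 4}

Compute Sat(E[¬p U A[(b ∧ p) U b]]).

Sat(¬p) = {0, 3}
Sat(b ∧ p) = {1, 4}
A[(b ∧ p) U b]: least fixpoint, start Z0 = Sat(b) = {0, 1, 3, 4}, add states in Sat(b ∧ p) with every successor in Z. Already a fixed point.
Sat(A[(b ∧ p) U b]) = {0, 1, 3, 4}
E[¬p U A[(b ∧ p) U b]]: least fixpoint, start Z0 = Sat(A[(b ∧ p) U b]) = {0, 1, 3, 4}, add states in Sat(¬p) with some successor in Z. Already a fixed point.
Sat(E[¬p U A[(b ∧ p) U b]]) = {0, 1, 3, 4}

{0, 1, 3, 4}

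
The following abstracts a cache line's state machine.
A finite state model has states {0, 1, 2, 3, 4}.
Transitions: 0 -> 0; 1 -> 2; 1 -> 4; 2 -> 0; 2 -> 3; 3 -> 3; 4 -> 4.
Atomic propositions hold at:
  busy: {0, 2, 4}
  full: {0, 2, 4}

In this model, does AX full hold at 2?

Sat(AX full) = {s : every successor in {0, 2, 4}} = {0, 1, 4}
2 ∉ Sat(AX full) = {0, 1, 4}, so the formula does not hold at 2.

No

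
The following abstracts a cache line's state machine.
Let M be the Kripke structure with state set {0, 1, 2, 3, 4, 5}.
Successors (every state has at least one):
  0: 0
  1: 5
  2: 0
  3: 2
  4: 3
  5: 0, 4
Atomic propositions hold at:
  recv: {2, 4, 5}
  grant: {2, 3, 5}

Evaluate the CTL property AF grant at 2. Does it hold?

Yes

AF grant: least fixpoint, start Z0 = {2, 3, 5}, add states with every successor in Z. Z1 = {1, 2, 3, 4, 5}; fixed.
Sat(AF grant) = {1, 2, 3, 4, 5}
2 ∈ Sat(AF grant) = {1, 2, 3, 4, 5}, so the formula holds at 2.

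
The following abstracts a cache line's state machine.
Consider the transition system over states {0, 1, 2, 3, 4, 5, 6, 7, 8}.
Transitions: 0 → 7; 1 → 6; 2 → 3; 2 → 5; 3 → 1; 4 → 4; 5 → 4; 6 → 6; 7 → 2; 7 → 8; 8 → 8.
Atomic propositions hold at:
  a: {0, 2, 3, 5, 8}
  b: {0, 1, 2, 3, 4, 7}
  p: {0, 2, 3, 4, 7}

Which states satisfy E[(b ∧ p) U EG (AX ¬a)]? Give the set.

Sat(b ∧ p) = {0, 2, 3, 4, 7}
Sat(¬a) = {1, 4, 6, 7}
Sat(AX ¬a) = {s : every successor in {1, 4, 6, 7}} = {0, 1, 3, 4, 5, 6}
EG (AX ¬a): greatest fixpoint, start Z0 = {0, 1, 3, 4, 5, 6}, keep only states in Sat with some successor in Z. Z1 = {1, 3, 4, 5, 6}; fixed.
Sat(EG (AX ¬a)) = {1, 3, 4, 5, 6}
E[(b ∧ p) U EG (AX ¬a)]: least fixpoint, start Z0 = Sat(EG (AX ¬a)) = {1, 3, 4, 5, 6}, add states in Sat(b ∧ p) with some successor in Z. Z1 = {1, 2, 3, 4, 5, 6}; Z2 = {1, 2, 3, 4, 5, 6, 7}; Z3 = {0, 1, 2, 3, 4, 5, 6, 7}; fixed.
Sat(E[(b ∧ p) U EG (AX ¬a)]) = {0, 1, 2, 3, 4, 5, 6, 7}

{0, 1, 2, 3, 4, 5, 6, 7}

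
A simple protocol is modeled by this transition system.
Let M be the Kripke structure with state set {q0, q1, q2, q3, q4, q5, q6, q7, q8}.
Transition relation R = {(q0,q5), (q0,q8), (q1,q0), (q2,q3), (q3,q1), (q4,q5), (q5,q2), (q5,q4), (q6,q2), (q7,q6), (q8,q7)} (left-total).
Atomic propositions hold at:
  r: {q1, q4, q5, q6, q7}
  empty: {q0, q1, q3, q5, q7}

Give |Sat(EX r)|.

6

Sat(EX r) = {s : some successor in {q1, q4, q5, q6, q7}} = {q0, q3, q4, q5, q7, q8}
|Sat(EX r)| = |{q0, q3, q4, q5, q7, q8}| = 6.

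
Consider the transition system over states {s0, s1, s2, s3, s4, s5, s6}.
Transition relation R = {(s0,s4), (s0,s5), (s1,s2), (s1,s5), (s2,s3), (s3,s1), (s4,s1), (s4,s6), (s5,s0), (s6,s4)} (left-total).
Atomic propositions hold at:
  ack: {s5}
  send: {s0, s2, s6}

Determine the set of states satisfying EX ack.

Sat(EX ack) = {s : some successor in {s5}} = {s0, s1}

{s0, s1}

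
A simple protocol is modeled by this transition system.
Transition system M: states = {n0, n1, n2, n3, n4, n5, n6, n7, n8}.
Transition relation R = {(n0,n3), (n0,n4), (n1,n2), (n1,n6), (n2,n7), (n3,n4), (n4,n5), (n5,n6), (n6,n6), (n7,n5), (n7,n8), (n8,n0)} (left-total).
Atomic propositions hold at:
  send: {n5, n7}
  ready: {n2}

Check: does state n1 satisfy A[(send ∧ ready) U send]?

Sat(send ∧ ready) = ∅
A[(send ∧ ready) U send]: least fixpoint, start Z0 = Sat(send) = {n5, n7}, add states in Sat(send ∧ ready) with every successor in Z. Already a fixed point.
Sat(A[(send ∧ ready) U send]) = {n5, n7}
n1 ∉ Sat(A[(send ∧ ready) U send]) = {n5, n7}, so the formula does not hold at n1.

No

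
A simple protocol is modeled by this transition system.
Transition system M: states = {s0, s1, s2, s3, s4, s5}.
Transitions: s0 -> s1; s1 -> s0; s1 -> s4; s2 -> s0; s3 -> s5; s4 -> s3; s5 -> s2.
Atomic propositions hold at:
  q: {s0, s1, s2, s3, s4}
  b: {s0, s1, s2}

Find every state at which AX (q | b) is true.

{s0, s1, s2, s4, s5}

Sat(q | b) = {s0, s1, s2, s3, s4}
Sat(AX (q | b)) = {s : every successor in {s0, s1, s2, s3, s4}} = {s0, s1, s2, s4, s5}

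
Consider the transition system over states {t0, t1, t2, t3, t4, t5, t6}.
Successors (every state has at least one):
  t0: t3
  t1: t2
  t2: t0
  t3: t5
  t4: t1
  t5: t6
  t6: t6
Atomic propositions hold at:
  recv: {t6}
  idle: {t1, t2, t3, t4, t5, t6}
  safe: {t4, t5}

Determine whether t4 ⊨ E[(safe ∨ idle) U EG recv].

Sat(safe ∨ idle) = {t1, t2, t3, t4, t5, t6}
EG recv: greatest fixpoint, start Z0 = {t6}, keep only states in Sat with some successor in Z. Already a fixed point.
Sat(EG recv) = {t6}
E[(safe ∨ idle) U EG recv]: least fixpoint, start Z0 = Sat(EG recv) = {t6}, add states in Sat(safe ∨ idle) with some successor in Z. Z1 = {t5, t6}; Z2 = {t3, t5, t6}; fixed.
Sat(E[(safe ∨ idle) U EG recv]) = {t3, t5, t6}
t4 ∉ Sat(E[(safe ∨ idle) U EG recv]) = {t3, t5, t6}, so the formula does not hold at t4.

No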